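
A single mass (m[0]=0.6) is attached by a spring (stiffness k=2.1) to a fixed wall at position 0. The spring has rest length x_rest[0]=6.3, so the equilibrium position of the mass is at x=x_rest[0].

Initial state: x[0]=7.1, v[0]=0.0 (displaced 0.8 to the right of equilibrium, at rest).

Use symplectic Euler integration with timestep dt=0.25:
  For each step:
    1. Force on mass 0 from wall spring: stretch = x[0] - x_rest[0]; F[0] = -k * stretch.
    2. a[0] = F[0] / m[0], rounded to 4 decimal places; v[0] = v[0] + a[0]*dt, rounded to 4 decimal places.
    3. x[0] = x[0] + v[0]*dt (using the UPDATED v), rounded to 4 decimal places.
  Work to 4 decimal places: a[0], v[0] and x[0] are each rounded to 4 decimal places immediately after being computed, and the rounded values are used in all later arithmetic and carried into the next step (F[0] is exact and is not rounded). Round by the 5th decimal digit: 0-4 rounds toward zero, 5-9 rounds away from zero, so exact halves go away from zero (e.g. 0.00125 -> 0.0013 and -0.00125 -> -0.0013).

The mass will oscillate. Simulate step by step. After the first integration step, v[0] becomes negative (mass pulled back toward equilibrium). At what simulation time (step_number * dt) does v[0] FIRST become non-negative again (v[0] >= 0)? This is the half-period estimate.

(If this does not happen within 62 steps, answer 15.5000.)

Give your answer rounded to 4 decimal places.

Step 0: x=[7.1000] v=[0.0000]
Step 1: x=[6.9250] v=[-0.7000]
Step 2: x=[6.6133] v=[-1.2469]
Step 3: x=[6.2330] v=[-1.5211]
Step 4: x=[5.8674] v=[-1.4625]
Step 5: x=[5.5964] v=[-1.0840]
Step 6: x=[5.4793] v=[-0.4684]
Step 7: x=[5.5417] v=[0.2497]
First v>=0 after going negative at step 7, time=1.7500

Answer: 1.7500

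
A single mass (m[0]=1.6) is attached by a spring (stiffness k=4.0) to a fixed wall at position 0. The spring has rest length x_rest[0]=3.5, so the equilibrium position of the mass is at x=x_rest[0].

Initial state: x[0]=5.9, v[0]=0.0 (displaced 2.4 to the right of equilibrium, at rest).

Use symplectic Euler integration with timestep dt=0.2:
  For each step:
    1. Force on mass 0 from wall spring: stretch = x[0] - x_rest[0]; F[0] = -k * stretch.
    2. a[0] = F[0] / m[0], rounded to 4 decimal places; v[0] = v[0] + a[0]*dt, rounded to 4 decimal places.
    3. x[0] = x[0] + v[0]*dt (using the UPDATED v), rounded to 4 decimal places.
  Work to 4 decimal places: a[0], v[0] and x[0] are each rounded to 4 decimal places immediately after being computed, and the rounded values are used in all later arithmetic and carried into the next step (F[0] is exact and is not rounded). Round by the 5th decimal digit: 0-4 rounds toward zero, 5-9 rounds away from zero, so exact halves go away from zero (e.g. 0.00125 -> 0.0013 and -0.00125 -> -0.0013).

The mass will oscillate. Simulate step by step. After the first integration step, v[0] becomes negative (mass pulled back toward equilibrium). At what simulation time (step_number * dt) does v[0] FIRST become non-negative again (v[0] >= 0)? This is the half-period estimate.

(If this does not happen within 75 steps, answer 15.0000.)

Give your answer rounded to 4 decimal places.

Answer: 2.0000

Derivation:
Step 0: x=[5.9000] v=[0.0000]
Step 1: x=[5.6600] v=[-1.2000]
Step 2: x=[5.2040] v=[-2.2800]
Step 3: x=[4.5776] v=[-3.1320]
Step 4: x=[3.8434] v=[-3.6708]
Step 5: x=[3.0749] v=[-3.8425]
Step 6: x=[2.3489] v=[-3.6299]
Step 7: x=[1.7380] v=[-3.0543]
Step 8: x=[1.3033] v=[-2.1733]
Step 9: x=[1.0883] v=[-1.0749]
Step 10: x=[1.1145] v=[0.1310]
First v>=0 after going negative at step 10, time=2.0000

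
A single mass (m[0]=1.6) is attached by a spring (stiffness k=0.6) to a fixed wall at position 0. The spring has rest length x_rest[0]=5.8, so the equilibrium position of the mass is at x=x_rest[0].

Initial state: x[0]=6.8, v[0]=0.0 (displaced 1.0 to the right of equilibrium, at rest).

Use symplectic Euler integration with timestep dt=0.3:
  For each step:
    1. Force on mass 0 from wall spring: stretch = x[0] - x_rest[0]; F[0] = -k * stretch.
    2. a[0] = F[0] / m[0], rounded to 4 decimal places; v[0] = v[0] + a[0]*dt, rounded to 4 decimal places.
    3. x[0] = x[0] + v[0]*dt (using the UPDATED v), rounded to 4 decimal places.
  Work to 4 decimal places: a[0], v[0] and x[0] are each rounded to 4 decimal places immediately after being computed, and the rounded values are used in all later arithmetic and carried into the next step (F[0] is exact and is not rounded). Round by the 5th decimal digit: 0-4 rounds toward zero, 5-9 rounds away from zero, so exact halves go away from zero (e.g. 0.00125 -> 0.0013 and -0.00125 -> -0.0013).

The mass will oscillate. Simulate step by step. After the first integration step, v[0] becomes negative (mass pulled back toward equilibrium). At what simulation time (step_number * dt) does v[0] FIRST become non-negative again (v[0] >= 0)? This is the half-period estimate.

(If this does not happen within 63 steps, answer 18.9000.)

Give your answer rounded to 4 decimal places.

Answer: 5.4000

Derivation:
Step 0: x=[6.8000] v=[0.0000]
Step 1: x=[6.7663] v=[-0.1125]
Step 2: x=[6.6999] v=[-0.2212]
Step 3: x=[6.6032] v=[-0.3225]
Step 4: x=[6.4793] v=[-0.4129]
Step 5: x=[6.3325] v=[-0.4893]
Step 6: x=[6.1677] v=[-0.5492]
Step 7: x=[5.9905] v=[-0.5906]
Step 8: x=[5.8069] v=[-0.6120]
Step 9: x=[5.6231] v=[-0.6128]
Step 10: x=[5.4452] v=[-0.5929]
Step 11: x=[5.2793] v=[-0.5530]
Step 12: x=[5.1310] v=[-0.4944]
Step 13: x=[5.0053] v=[-0.4191]
Step 14: x=[4.9064] v=[-0.3297]
Step 15: x=[4.8376] v=[-0.2292]
Step 16: x=[4.8013] v=[-0.1209]
Step 17: x=[4.7987] v=[-0.0086]
Step 18: x=[4.8299] v=[0.1041]
First v>=0 after going negative at step 18, time=5.4000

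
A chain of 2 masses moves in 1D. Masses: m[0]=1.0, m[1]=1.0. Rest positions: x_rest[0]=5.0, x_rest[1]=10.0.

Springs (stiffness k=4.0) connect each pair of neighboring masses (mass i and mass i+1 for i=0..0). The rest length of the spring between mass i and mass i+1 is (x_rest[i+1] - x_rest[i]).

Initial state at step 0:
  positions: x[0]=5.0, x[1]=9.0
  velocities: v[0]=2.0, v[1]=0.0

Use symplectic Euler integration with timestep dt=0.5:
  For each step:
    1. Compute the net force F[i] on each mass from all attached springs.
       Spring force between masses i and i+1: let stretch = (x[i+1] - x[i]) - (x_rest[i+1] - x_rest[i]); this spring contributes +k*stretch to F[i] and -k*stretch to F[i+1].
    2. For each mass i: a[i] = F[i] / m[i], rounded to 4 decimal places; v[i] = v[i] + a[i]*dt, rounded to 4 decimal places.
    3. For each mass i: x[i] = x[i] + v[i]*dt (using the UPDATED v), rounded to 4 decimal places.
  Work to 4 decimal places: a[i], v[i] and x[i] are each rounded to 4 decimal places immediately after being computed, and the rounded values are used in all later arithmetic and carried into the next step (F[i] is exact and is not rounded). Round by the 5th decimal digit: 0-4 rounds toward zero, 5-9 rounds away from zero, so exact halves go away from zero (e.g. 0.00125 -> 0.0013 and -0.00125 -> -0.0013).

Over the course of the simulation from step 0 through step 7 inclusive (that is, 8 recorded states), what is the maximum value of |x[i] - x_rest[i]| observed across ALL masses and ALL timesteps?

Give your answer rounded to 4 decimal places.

Answer: 3.0000

Derivation:
Step 0: x=[5.0000 9.0000] v=[2.0000 0.0000]
Step 1: x=[5.0000 10.0000] v=[0.0000 2.0000]
Step 2: x=[5.0000 11.0000] v=[0.0000 2.0000]
Step 3: x=[6.0000 11.0000] v=[2.0000 0.0000]
Step 4: x=[7.0000 11.0000] v=[2.0000 0.0000]
Step 5: x=[7.0000 12.0000] v=[0.0000 2.0000]
Step 6: x=[7.0000 13.0000] v=[0.0000 2.0000]
Step 7: x=[8.0000 13.0000] v=[2.0000 0.0000]
Max displacement = 3.0000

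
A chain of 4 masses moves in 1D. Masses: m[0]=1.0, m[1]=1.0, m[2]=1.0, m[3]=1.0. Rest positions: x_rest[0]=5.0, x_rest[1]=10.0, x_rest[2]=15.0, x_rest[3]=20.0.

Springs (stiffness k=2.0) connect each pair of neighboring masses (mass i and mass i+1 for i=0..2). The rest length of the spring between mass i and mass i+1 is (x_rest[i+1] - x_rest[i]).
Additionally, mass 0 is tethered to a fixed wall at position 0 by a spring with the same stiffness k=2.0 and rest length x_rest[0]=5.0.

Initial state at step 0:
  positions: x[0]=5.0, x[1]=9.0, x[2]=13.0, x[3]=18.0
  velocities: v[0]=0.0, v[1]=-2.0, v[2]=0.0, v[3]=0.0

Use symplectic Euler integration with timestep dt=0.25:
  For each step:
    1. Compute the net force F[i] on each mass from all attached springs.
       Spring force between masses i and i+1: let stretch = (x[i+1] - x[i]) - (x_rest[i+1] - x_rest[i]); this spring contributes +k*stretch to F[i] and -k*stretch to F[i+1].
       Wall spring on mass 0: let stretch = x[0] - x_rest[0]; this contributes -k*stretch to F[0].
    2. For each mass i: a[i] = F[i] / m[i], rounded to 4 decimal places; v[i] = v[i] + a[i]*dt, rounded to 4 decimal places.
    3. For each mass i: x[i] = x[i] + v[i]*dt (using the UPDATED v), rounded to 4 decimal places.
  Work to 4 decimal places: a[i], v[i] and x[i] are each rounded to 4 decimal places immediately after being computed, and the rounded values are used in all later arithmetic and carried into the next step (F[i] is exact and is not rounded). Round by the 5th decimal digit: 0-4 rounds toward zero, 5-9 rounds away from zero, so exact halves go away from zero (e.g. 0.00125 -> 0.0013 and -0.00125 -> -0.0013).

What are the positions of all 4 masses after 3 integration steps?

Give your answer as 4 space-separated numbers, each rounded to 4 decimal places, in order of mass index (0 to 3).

Answer: 4.1797 7.9531 13.3848 18.0645

Derivation:
Step 0: x=[5.0000 9.0000 13.0000 18.0000] v=[0.0000 -2.0000 0.0000 0.0000]
Step 1: x=[4.8750 8.5000 13.1250 18.0000] v=[-0.5000 -2.0000 0.5000 0.0000]
Step 2: x=[4.5938 8.1250 13.2813 18.0156] v=[-1.1250 -1.5000 0.6250 0.0625]
Step 3: x=[4.1797 7.9531 13.3848 18.0645] v=[-1.6563 -0.6875 0.4140 0.1954]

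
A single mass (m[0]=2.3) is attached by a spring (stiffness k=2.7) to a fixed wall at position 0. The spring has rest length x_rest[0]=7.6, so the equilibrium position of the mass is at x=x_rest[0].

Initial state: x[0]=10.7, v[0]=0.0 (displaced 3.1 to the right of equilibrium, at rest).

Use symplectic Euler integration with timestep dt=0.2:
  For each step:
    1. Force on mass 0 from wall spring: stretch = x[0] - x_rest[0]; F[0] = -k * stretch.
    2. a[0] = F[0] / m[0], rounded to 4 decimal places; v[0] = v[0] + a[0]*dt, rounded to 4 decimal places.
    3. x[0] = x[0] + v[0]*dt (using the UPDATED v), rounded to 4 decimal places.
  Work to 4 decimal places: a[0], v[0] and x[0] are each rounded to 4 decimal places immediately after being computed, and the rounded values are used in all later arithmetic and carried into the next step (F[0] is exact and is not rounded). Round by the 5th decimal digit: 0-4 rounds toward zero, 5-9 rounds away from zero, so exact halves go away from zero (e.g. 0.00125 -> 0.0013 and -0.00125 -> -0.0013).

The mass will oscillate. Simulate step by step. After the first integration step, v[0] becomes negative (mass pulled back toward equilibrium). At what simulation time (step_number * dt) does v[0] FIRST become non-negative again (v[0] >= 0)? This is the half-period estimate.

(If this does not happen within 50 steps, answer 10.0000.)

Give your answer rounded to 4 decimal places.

Step 0: x=[10.7000] v=[0.0000]
Step 1: x=[10.5544] v=[-0.7278]
Step 2: x=[10.2701] v=[-1.4214]
Step 3: x=[9.8604] v=[-2.0483]
Step 4: x=[9.3446] v=[-2.5790]
Step 5: x=[8.7469] v=[-2.9886]
Step 6: x=[8.0953] v=[-3.2579]
Step 7: x=[7.4205] v=[-3.3742]
Step 8: x=[6.7541] v=[-3.3321]
Step 9: x=[6.1274] v=[-3.1335]
Step 10: x=[5.5698] v=[-2.7878]
Step 11: x=[5.1076] v=[-2.3111]
Step 12: x=[4.7624] v=[-1.7259]
Step 13: x=[4.5505] v=[-1.0597]
Step 14: x=[4.4818] v=[-0.3437]
Step 15: x=[4.5595] v=[0.3884]
First v>=0 after going negative at step 15, time=3.0000

Answer: 3.0000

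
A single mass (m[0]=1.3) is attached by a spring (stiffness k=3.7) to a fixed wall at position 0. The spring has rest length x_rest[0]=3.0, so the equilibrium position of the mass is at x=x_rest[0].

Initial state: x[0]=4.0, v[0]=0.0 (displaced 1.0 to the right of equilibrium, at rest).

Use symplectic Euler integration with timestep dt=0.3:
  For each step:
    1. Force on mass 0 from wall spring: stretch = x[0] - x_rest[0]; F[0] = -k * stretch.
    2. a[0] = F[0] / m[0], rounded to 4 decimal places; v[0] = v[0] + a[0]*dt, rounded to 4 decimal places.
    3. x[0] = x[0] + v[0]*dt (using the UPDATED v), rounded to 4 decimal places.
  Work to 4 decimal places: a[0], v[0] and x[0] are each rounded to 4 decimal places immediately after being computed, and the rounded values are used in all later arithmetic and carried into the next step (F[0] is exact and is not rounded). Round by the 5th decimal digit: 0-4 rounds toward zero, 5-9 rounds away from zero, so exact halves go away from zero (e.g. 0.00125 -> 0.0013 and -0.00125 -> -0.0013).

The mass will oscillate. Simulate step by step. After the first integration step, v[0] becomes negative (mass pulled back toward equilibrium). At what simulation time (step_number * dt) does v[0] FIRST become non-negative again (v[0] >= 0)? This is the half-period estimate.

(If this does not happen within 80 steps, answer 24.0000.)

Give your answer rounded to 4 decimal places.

Answer: 2.1000

Derivation:
Step 0: x=[4.0000] v=[0.0000]
Step 1: x=[3.7438] v=[-0.8539]
Step 2: x=[3.2971] v=[-1.4890]
Step 3: x=[2.7743] v=[-1.7427]
Step 4: x=[2.3093] v=[-1.5500]
Step 5: x=[2.0212] v=[-0.9603]
Step 6: x=[1.9838] v=[-0.1246]
Step 7: x=[2.2067] v=[0.7431]
First v>=0 after going negative at step 7, time=2.1000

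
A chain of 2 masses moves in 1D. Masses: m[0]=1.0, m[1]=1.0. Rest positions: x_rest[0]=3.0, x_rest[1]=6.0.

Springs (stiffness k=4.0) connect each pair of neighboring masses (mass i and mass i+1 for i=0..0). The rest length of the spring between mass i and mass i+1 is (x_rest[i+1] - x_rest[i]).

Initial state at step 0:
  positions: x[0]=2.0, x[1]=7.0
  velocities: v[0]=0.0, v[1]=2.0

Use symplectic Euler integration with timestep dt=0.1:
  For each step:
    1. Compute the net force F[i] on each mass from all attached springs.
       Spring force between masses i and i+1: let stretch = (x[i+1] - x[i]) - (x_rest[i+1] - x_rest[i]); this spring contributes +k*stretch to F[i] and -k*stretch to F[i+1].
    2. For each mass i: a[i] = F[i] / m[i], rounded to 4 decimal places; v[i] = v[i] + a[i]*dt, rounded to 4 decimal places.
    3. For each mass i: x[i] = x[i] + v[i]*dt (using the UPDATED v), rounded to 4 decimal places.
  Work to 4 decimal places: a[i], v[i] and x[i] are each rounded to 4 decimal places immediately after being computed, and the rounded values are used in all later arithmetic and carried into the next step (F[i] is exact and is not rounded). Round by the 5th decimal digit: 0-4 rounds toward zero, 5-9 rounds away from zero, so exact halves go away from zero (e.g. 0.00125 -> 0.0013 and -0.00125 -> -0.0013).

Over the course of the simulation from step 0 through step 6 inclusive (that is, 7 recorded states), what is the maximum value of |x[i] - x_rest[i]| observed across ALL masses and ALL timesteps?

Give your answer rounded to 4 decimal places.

Answer: 1.1584

Derivation:
Step 0: x=[2.0000 7.0000] v=[0.0000 2.0000]
Step 1: x=[2.0800 7.1200] v=[0.8000 1.2000]
Step 2: x=[2.2416 7.1584] v=[1.6160 0.3840]
Step 3: x=[2.4799 7.1201] v=[2.3827 -0.3827]
Step 4: x=[2.7838 7.0162] v=[3.0388 -1.0388]
Step 5: x=[3.1370 6.8630] v=[3.5318 -1.5318]
Step 6: x=[3.5192 6.6808] v=[3.8222 -1.8222]
Max displacement = 1.1584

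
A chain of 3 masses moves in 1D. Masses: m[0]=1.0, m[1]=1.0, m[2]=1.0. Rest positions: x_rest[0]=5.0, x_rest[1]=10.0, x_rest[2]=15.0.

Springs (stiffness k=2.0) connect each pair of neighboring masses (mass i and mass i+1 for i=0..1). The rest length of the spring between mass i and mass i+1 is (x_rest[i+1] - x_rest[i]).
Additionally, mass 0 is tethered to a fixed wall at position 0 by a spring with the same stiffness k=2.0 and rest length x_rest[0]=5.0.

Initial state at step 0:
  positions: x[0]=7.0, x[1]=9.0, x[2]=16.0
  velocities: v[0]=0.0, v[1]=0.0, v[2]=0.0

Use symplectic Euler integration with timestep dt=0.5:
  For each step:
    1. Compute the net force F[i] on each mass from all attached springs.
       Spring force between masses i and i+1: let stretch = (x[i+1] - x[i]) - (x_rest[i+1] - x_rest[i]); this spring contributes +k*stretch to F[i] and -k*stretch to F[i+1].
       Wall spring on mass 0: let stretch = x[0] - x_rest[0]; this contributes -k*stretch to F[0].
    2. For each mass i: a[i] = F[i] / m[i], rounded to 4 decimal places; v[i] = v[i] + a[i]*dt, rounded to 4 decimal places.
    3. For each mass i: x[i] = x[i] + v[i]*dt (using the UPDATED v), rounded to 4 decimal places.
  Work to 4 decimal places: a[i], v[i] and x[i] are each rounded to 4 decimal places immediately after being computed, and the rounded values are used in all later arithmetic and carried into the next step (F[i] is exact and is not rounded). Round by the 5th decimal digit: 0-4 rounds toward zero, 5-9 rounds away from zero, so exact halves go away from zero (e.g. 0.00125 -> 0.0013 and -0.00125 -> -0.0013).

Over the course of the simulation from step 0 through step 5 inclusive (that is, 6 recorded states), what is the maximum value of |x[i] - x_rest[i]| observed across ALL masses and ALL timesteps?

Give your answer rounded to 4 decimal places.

Answer: 2.2500

Derivation:
Step 0: x=[7.0000 9.0000 16.0000] v=[0.0000 0.0000 0.0000]
Step 1: x=[4.5000 11.5000 15.0000] v=[-5.0000 5.0000 -2.0000]
Step 2: x=[3.2500 12.2500 14.7500] v=[-2.5000 1.5000 -0.5000]
Step 3: x=[4.8750 9.7500 15.7500] v=[3.2500 -5.0000 2.0000]
Step 4: x=[6.5000 7.8125 16.2500] v=[3.2500 -3.8750 1.0000]
Step 5: x=[5.5313 9.4375 15.0313] v=[-1.9375 3.2500 -2.4375]
Max displacement = 2.2500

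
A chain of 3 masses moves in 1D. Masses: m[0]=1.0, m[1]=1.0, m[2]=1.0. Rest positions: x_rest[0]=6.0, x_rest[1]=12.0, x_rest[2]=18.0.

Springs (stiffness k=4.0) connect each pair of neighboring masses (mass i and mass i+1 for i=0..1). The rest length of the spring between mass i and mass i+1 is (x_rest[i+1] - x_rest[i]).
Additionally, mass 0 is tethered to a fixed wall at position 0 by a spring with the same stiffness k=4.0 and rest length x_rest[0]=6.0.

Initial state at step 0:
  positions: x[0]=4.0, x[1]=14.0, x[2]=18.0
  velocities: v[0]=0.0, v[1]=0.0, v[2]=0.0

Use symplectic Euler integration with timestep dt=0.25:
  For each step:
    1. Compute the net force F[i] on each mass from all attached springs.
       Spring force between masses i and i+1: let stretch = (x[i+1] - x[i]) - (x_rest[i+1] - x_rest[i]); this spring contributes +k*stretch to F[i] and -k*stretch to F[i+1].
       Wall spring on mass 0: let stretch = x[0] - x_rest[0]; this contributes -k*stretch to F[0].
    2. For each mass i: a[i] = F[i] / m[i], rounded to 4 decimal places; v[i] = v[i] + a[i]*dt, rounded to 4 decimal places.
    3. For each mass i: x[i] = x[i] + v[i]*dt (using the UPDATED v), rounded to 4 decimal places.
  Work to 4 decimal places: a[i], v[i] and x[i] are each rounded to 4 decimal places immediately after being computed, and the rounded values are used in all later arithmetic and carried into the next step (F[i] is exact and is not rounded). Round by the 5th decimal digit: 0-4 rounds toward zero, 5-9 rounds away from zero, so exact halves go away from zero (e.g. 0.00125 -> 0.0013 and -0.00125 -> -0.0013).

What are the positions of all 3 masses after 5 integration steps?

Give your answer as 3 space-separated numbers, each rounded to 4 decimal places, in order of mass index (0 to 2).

Step 0: x=[4.0000 14.0000 18.0000] v=[0.0000 0.0000 0.0000]
Step 1: x=[5.5000 12.5000 18.5000] v=[6.0000 -6.0000 2.0000]
Step 2: x=[7.3750 10.7500 19.0000] v=[7.5000 -7.0000 2.0000]
Step 3: x=[8.2500 10.2188 18.9375] v=[3.5000 -2.1250 -0.2500]
Step 4: x=[7.5547 11.3750 18.1953] v=[-2.7812 4.6249 -2.9687]
Step 5: x=[5.9258 13.2812 17.2481] v=[-6.5156 7.6249 -3.7890]

Answer: 5.9258 13.2812 17.2481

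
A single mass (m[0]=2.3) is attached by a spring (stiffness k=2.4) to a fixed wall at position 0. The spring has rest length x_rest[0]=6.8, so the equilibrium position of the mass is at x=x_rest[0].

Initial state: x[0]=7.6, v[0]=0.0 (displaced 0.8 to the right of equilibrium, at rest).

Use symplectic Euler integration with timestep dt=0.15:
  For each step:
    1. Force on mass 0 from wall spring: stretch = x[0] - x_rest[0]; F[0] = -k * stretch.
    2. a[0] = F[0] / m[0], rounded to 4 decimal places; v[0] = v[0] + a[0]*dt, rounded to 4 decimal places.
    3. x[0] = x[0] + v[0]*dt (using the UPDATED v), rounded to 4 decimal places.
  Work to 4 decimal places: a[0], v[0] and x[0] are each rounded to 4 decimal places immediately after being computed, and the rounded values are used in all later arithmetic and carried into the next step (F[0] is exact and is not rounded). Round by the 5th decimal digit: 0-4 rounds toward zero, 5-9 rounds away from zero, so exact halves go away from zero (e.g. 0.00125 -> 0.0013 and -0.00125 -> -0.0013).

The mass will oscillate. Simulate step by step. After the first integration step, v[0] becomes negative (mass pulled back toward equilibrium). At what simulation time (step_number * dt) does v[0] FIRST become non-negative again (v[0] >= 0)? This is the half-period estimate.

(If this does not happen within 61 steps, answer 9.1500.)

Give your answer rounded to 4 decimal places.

Step 0: x=[7.6000] v=[0.0000]
Step 1: x=[7.5812] v=[-0.1252]
Step 2: x=[7.5441] v=[-0.2475]
Step 3: x=[7.4895] v=[-0.3640]
Step 4: x=[7.4187] v=[-0.4719]
Step 5: x=[7.3334] v=[-0.5687]
Step 6: x=[7.2356] v=[-0.6522]
Step 7: x=[7.1275] v=[-0.7204]
Step 8: x=[7.0117] v=[-0.7717]
Step 9: x=[6.8910] v=[-0.8048]
Step 10: x=[6.7681] v=[-0.8191]
Step 11: x=[6.6460] v=[-0.8141]
Step 12: x=[6.5275] v=[-0.7900]
Step 13: x=[6.4154] v=[-0.7474]
Step 14: x=[6.3123] v=[-0.6872]
Step 15: x=[6.2207] v=[-0.6109]
Step 16: x=[6.1427] v=[-0.5202]
Step 17: x=[6.0801] v=[-0.4173]
Step 18: x=[6.0344] v=[-0.3046]
Step 19: x=[6.0067] v=[-0.1848]
Step 20: x=[5.9976] v=[-0.0606]
Step 21: x=[6.0074] v=[0.0650]
First v>=0 after going negative at step 21, time=3.1500

Answer: 3.1500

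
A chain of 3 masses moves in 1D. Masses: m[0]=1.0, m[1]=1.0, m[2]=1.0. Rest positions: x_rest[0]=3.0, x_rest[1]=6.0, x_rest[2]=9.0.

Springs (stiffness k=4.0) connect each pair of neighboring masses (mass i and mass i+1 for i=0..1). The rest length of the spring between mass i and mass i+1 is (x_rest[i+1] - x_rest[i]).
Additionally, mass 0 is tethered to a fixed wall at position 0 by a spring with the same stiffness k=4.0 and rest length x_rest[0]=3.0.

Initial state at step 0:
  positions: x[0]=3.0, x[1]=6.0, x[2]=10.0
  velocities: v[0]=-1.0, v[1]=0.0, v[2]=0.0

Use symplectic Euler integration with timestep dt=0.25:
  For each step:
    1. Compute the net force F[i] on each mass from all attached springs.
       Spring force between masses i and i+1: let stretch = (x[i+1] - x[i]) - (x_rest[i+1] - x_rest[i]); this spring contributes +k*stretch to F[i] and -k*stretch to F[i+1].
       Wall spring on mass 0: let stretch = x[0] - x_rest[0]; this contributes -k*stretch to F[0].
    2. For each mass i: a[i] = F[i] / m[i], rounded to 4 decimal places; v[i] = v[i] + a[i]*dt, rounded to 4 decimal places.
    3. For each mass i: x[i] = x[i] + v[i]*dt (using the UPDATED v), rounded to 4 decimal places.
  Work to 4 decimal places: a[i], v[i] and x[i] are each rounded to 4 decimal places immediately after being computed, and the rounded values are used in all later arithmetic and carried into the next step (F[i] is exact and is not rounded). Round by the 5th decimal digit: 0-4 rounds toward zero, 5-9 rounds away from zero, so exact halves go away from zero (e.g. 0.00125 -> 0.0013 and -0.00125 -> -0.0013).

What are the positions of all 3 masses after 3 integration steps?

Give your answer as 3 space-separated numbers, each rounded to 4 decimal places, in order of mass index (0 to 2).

Step 0: x=[3.0000 6.0000 10.0000] v=[-1.0000 0.0000 0.0000]
Step 1: x=[2.7500 6.2500 9.7500] v=[-1.0000 1.0000 -1.0000]
Step 2: x=[2.6875 6.5000 9.3750] v=[-0.2500 1.0000 -1.5000]
Step 3: x=[2.9063 6.5156 9.0313] v=[0.8750 0.0625 -1.3750]

Answer: 2.9063 6.5156 9.0313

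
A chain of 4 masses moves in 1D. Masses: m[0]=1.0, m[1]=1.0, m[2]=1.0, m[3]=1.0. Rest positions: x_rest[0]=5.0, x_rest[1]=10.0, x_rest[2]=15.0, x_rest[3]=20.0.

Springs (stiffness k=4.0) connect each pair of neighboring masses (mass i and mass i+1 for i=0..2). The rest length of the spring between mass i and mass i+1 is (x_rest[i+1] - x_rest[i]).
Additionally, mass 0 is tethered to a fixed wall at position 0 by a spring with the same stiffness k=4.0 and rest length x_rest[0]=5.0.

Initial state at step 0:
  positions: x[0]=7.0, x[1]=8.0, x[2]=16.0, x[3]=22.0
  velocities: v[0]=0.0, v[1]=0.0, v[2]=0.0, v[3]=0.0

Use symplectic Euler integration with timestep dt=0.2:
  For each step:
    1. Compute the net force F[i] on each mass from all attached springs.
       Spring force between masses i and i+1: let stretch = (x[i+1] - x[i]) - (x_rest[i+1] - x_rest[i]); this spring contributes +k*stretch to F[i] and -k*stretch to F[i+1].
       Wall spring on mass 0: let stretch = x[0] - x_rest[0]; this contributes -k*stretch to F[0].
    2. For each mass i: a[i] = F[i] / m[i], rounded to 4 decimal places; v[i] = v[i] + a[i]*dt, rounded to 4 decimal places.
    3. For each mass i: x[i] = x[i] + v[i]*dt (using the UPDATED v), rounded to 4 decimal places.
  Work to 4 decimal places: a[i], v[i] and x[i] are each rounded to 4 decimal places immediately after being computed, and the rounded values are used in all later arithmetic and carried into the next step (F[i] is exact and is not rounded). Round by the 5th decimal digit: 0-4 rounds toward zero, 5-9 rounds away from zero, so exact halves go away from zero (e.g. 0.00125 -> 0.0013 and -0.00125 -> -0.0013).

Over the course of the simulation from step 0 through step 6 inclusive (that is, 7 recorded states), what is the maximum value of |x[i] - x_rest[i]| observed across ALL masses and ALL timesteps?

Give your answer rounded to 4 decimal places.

Answer: 2.6819

Derivation:
Step 0: x=[7.0000 8.0000 16.0000 22.0000] v=[0.0000 0.0000 0.0000 0.0000]
Step 1: x=[6.0400 9.1200 15.6800 21.8400] v=[-4.8000 5.6000 -1.6000 -0.8000]
Step 2: x=[4.6064 10.7968 15.2960 21.4944] v=[-7.1680 8.3840 -1.9200 -1.7280]
Step 3: x=[3.4262 12.2030 15.1839 20.9571] v=[-5.9008 7.0310 -0.5606 -2.6867]
Step 4: x=[3.1021 12.6819 15.5185 20.2960] v=[-1.6203 2.3943 1.6732 -3.3053]
Step 5: x=[3.8145 12.0818 16.1637 19.6705] v=[3.5619 -3.0003 3.2259 -3.1273]
Step 6: x=[5.2393 10.8121 16.7169 19.2840] v=[7.1241 -6.3486 2.7658 -1.9327]
Max displacement = 2.6819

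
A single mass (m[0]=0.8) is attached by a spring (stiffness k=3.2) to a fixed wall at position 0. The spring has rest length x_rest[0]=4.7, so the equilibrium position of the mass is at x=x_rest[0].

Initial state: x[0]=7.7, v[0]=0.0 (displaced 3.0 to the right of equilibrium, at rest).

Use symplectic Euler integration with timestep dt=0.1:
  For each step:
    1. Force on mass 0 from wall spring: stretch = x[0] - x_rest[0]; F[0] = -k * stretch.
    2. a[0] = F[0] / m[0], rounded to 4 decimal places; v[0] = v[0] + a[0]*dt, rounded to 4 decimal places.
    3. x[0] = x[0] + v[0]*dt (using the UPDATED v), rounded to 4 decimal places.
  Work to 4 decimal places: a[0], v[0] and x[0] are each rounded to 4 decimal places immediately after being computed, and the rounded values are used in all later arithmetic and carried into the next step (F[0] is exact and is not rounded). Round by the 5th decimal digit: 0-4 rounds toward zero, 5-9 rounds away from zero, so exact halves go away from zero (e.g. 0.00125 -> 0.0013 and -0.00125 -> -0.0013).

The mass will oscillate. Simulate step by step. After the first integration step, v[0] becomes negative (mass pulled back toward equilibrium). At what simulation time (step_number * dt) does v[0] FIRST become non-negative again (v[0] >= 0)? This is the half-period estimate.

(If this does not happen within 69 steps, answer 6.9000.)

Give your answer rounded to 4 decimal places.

Answer: 1.6000

Derivation:
Step 0: x=[7.7000] v=[0.0000]
Step 1: x=[7.5800] v=[-1.2000]
Step 2: x=[7.3448] v=[-2.3520]
Step 3: x=[7.0038] v=[-3.4099]
Step 4: x=[6.5707] v=[-4.3314]
Step 5: x=[6.0627] v=[-5.0797]
Step 6: x=[5.5002] v=[-5.6248]
Step 7: x=[4.9057] v=[-5.9449]
Step 8: x=[4.3030] v=[-6.0272]
Step 9: x=[3.7162] v=[-5.8684]
Step 10: x=[3.1687] v=[-5.4749]
Step 11: x=[2.6825] v=[-4.8624]
Step 12: x=[2.2770] v=[-4.0554]
Step 13: x=[1.9684] v=[-3.0862]
Step 14: x=[1.7690] v=[-1.9936]
Step 15: x=[1.6869] v=[-0.8212]
Step 16: x=[1.7253] v=[0.3840]
First v>=0 after going negative at step 16, time=1.6000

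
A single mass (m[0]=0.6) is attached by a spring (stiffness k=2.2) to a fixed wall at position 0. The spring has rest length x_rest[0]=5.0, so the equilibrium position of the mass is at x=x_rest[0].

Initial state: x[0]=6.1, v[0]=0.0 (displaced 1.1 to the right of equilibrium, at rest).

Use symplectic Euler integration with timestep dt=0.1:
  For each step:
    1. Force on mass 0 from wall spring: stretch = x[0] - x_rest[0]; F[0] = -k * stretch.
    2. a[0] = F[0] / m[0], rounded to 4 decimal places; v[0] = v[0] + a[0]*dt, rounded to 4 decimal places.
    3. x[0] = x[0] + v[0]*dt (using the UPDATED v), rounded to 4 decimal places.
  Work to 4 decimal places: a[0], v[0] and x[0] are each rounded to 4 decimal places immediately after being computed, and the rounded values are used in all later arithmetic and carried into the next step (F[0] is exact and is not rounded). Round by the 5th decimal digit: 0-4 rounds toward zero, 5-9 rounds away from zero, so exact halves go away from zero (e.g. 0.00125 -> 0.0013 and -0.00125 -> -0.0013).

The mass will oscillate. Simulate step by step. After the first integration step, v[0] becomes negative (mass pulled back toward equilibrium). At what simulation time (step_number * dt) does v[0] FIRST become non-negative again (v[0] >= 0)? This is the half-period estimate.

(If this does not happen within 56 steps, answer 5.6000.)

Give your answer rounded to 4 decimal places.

Answer: 1.7000

Derivation:
Step 0: x=[6.1000] v=[0.0000]
Step 1: x=[6.0597] v=[-0.4033]
Step 2: x=[5.9805] v=[-0.7919]
Step 3: x=[5.8654] v=[-1.1514]
Step 4: x=[5.7185] v=[-1.4687]
Step 5: x=[5.5453] v=[-1.7322]
Step 6: x=[5.3521] v=[-1.9321]
Step 7: x=[5.1460] v=[-2.0612]
Step 8: x=[4.9345] v=[-2.1147]
Step 9: x=[4.7254] v=[-2.0907]
Step 10: x=[4.5264] v=[-1.9900]
Step 11: x=[4.3448] v=[-1.8164]
Step 12: x=[4.1872] v=[-1.5762]
Step 13: x=[4.0594] v=[-1.2782]
Step 14: x=[3.9661] v=[-0.9333]
Step 15: x=[3.9107] v=[-0.5542]
Step 16: x=[3.8952] v=[-0.1548]
Step 17: x=[3.9202] v=[0.2503]
First v>=0 after going negative at step 17, time=1.7000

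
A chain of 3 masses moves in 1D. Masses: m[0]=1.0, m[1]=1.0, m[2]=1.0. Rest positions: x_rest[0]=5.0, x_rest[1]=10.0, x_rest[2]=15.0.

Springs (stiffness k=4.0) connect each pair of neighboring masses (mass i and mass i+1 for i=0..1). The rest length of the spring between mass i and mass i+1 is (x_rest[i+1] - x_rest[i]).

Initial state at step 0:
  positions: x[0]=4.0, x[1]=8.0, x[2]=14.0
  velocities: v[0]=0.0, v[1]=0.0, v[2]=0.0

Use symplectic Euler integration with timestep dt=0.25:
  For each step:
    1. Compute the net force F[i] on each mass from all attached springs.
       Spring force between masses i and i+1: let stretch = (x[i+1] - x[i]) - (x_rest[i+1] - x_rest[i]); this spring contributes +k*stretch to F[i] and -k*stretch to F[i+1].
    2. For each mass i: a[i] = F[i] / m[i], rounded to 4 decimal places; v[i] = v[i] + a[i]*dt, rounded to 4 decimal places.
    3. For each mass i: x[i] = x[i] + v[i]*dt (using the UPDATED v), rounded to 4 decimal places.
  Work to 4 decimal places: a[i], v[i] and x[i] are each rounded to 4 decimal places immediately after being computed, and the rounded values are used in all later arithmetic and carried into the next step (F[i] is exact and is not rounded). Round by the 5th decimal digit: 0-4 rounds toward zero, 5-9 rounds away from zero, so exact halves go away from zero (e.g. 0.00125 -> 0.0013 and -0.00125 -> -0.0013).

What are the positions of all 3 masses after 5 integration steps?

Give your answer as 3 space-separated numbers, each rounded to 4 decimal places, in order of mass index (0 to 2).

Answer: 3.7452 8.5098 13.7452

Derivation:
Step 0: x=[4.0000 8.0000 14.0000] v=[0.0000 0.0000 0.0000]
Step 1: x=[3.7500 8.5000 13.7500] v=[-1.0000 2.0000 -1.0000]
Step 2: x=[3.4375 9.1250 13.4375] v=[-1.2500 2.5000 -1.2500]
Step 3: x=[3.2969 9.4063 13.2969] v=[-0.5625 1.1250 -0.5625]
Step 4: x=[3.4336 9.1329 13.4336] v=[0.5469 -1.0938 0.5469]
Step 5: x=[3.7452 8.5098 13.7452] v=[1.2462 -2.4924 1.2462]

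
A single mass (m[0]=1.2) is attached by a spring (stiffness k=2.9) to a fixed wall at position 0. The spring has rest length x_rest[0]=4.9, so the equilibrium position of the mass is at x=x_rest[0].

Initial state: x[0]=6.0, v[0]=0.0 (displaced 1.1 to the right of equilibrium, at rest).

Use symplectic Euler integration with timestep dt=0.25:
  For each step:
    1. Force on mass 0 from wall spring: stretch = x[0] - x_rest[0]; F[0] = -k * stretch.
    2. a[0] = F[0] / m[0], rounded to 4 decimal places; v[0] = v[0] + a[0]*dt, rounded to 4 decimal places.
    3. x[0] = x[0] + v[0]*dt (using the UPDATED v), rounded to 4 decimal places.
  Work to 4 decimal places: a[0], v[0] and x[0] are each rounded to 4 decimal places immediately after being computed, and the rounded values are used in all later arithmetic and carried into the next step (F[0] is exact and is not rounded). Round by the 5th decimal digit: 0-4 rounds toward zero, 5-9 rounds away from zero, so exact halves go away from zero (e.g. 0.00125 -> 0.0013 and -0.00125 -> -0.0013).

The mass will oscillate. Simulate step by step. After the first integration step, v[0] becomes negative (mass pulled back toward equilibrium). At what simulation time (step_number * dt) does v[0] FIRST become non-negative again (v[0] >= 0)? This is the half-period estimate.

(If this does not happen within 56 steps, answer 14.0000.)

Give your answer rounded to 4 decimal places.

Step 0: x=[6.0000] v=[0.0000]
Step 1: x=[5.8339] v=[-0.6646]
Step 2: x=[5.5267] v=[-1.2288]
Step 3: x=[5.1249] v=[-1.6074]
Step 4: x=[4.6891] v=[-1.7433]
Step 5: x=[4.2851] v=[-1.6159]
Step 6: x=[3.9740] v=[-1.2444]
Step 7: x=[3.8028] v=[-0.6850]
Step 8: x=[3.7973] v=[-0.0221]
Step 9: x=[3.9583] v=[0.6441]
First v>=0 after going negative at step 9, time=2.2500

Answer: 2.2500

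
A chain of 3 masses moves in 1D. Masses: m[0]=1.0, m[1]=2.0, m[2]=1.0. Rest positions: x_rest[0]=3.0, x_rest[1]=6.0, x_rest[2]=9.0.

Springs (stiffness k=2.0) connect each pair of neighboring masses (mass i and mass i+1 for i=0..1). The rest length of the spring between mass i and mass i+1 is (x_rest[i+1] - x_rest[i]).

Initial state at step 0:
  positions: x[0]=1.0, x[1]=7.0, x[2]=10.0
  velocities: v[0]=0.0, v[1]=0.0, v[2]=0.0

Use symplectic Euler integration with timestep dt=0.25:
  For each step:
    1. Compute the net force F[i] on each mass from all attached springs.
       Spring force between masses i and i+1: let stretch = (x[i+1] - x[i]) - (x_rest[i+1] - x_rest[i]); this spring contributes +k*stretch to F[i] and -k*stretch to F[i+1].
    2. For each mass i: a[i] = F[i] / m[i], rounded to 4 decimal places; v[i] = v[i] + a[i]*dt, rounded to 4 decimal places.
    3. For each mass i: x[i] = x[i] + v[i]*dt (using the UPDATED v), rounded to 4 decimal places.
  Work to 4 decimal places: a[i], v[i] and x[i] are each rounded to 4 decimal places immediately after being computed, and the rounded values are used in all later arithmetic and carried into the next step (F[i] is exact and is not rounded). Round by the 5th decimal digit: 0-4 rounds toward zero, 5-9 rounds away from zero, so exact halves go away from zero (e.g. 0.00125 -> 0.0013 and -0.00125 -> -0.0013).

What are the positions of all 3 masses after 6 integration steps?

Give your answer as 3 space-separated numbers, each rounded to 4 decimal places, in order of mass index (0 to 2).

Answer: 5.0438 5.4834 8.9897

Derivation:
Step 0: x=[1.0000 7.0000 10.0000] v=[0.0000 0.0000 0.0000]
Step 1: x=[1.3750 6.8125 10.0000] v=[1.5000 -0.7500 0.0000]
Step 2: x=[2.0547 6.4844 9.9766] v=[2.7188 -1.3125 -0.0938]
Step 3: x=[2.9131 6.0977 9.8916] v=[3.4337 -1.5469 -0.3399]
Step 4: x=[3.7946 5.7491 9.7074] v=[3.5260 -1.3946 -0.7369]
Step 5: x=[4.5454 5.5257 9.4034] v=[3.0033 -0.8937 -1.2161]
Step 6: x=[5.0438 5.4834 8.9897] v=[1.9935 -0.1694 -1.6550]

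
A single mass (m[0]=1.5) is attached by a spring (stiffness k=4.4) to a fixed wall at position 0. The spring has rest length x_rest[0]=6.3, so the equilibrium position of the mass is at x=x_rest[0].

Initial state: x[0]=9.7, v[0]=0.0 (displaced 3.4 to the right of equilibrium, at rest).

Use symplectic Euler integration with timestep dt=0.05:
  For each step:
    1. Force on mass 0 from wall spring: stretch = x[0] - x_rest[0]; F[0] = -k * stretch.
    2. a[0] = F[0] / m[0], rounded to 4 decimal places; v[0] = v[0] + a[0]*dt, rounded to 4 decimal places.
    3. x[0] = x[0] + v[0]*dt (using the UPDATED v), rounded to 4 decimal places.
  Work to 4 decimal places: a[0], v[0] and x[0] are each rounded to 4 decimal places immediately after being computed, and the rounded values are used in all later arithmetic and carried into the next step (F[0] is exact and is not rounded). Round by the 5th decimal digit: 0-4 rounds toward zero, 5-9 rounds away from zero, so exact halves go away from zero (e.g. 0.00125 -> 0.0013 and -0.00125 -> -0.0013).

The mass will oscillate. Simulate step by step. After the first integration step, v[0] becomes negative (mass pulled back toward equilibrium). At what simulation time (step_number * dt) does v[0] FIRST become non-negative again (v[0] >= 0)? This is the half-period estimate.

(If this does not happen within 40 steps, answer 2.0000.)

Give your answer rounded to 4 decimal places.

Step 0: x=[9.7000] v=[0.0000]
Step 1: x=[9.6751] v=[-0.4987]
Step 2: x=[9.6254] v=[-0.9937]
Step 3: x=[9.5513] v=[-1.4814]
Step 4: x=[9.4534] v=[-1.9583]
Step 5: x=[9.3324] v=[-2.4208]
Step 6: x=[9.1891] v=[-2.8656]
Step 7: x=[9.0246] v=[-3.2893]
Step 8: x=[8.8402] v=[-3.6889]
Step 9: x=[8.6371] v=[-4.0615]
Step 10: x=[8.4169] v=[-4.4043]
Step 11: x=[8.1812] v=[-4.7148]
Step 12: x=[7.9317] v=[-4.9907]
Step 13: x=[7.6702] v=[-5.2300]
Step 14: x=[7.3987] v=[-5.4310]
Step 15: x=[7.1191] v=[-5.5921]
Step 16: x=[6.8335] v=[-5.7122]
Step 17: x=[6.5440] v=[-5.7904]
Step 18: x=[6.2527] v=[-5.8262]
Step 19: x=[5.9617] v=[-5.8193]
Step 20: x=[5.6732] v=[-5.7697]
Step 21: x=[5.3893] v=[-5.6778]
Step 22: x=[5.1121] v=[-5.5442]
Step 23: x=[4.8436] v=[-5.3700]
Step 24: x=[4.5858] v=[-5.1564]
Step 25: x=[4.3406] v=[-4.9050]
Step 26: x=[4.1097] v=[-4.6176]
Step 27: x=[3.8949] v=[-4.2964]
Step 28: x=[3.6977] v=[-3.9437]
Step 29: x=[3.5196] v=[-3.5620]
Step 30: x=[3.3619] v=[-3.1542]
Step 31: x=[3.2257] v=[-2.7233]
Step 32: x=[3.1121] v=[-2.2724]
Step 33: x=[3.0219] v=[-1.8048]
Step 34: x=[2.9557] v=[-1.3240]
Step 35: x=[2.9140] v=[-0.8335]
Step 36: x=[2.8972] v=[-0.3369]
Step 37: x=[2.9053] v=[0.1622]
First v>=0 after going negative at step 37, time=1.8500

Answer: 1.8500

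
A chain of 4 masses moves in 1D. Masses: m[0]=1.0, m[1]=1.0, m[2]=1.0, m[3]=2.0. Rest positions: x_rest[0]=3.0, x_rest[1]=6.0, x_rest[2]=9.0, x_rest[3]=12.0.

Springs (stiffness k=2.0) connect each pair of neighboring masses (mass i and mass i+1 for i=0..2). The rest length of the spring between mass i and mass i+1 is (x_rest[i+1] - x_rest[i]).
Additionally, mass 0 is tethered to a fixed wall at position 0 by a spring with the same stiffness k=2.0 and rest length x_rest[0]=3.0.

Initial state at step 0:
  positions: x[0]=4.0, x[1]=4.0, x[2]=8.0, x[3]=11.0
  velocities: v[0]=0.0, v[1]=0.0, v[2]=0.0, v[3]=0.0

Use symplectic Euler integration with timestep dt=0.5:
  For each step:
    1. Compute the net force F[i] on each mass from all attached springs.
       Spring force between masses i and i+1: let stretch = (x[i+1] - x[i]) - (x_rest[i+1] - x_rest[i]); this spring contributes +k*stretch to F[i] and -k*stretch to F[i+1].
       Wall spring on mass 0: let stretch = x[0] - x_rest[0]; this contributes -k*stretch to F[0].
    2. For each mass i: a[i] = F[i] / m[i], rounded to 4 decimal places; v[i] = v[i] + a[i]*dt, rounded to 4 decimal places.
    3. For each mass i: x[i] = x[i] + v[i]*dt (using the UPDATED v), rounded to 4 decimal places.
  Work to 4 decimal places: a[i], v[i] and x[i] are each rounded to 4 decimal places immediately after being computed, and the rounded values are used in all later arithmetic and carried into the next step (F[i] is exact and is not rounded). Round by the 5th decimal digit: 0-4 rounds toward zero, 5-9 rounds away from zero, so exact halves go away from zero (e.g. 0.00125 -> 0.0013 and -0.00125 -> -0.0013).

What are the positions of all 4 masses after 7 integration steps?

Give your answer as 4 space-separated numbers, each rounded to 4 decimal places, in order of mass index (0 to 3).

Answer: 2.4659 6.3092 8.9945 11.9232

Derivation:
Step 0: x=[4.0000 4.0000 8.0000 11.0000] v=[0.0000 0.0000 0.0000 0.0000]
Step 1: x=[2.0000 6.0000 7.5000 11.0000] v=[-4.0000 4.0000 -1.0000 0.0000]
Step 2: x=[1.0000 6.7500 8.0000 10.8750] v=[-2.0000 1.5000 1.0000 -0.2500]
Step 3: x=[2.3750 5.2500 9.3125 10.7813] v=[2.7500 -3.0000 2.6250 -0.1875]
Step 4: x=[4.0000 4.3438 9.3282 11.0704] v=[3.2500 -1.8125 0.0313 0.5781]
Step 5: x=[3.7969 5.7579 7.7228 11.6739] v=[-0.4062 2.8281 -3.2109 1.2070]
Step 6: x=[2.6759 7.1739 7.1105 12.0397] v=[-2.2421 2.8320 -1.2247 0.7315]
Step 7: x=[2.4659 6.3092 8.9945 11.9232] v=[-0.4200 -1.7294 3.7679 -0.2331]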